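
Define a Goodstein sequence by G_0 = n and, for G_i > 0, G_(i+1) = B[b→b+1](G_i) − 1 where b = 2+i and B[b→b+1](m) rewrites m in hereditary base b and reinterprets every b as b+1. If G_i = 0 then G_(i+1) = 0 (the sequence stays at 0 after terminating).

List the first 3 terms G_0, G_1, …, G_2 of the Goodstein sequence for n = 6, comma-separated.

6, 29, 257

G_0 = 6. HB_2(6) = 2^2 + 2. Bump = 30. G_1 = 29.
G_1 = 29. HB_3(29) = 3^3 + 2. Bump = 258. G_2 = 257.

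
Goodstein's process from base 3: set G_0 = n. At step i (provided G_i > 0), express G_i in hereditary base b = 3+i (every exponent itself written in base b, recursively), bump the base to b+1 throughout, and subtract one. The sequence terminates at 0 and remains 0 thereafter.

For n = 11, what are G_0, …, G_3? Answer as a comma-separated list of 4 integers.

[0] 11 ≡ 3^2 + 2 (base 3). Lift 4: 18. −1: 17.
[1] 17 ≡ 4^2 + 1 (base 4). Lift 5: 26. −1: 25.
[2] 25 ≡ 5^2 (base 5). Lift 6: 36. −1: 35.

11, 17, 25, 35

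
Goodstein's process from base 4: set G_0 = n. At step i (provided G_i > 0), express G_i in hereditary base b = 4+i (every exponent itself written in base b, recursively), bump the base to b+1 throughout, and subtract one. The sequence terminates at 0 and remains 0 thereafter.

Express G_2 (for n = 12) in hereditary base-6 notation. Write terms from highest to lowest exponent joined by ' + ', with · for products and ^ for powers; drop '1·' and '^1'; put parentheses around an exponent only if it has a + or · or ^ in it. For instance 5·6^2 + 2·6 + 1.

G_0 = 12. HB_4(12) = 3·4. Bump = 15. G_1 = 14.
G_1 = 14. HB_5(14) = 2·5 + 4. Bump = 16. G_2 = 15.

2·6 + 3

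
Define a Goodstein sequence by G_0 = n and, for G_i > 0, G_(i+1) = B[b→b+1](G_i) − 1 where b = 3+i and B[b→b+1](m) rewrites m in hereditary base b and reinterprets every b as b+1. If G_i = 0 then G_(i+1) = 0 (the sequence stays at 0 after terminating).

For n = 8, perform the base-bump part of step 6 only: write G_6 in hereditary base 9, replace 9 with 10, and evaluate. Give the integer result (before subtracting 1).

base 3: 8 = 2·3 + 2; at 4: 2·4 + 2 = 10; next = 9
base 4: 9 = 2·4 + 1; at 5: 2·5 + 1 = 11; next = 10
base 5: 10 = 2·5; at 6: 2·6 = 12; next = 11
base 6: 11 = 6 + 5; at 7: 7 + 5 = 12; next = 11
base 7: 11 = 7 + 4; at 8: 8 + 4 = 12; next = 11
base 8: 11 = 8 + 3; at 9: 9 + 3 = 12; next = 11
base 9: 11 = 9 + 2; at 10: 10 + 2 = 12; next = 11

12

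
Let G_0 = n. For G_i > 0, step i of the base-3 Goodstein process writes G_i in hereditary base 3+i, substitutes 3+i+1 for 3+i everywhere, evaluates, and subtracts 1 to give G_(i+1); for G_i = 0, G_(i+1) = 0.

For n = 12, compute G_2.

G_0=12  [base 3] 3^2 + 3  →[3↦4]→  4^2 + 4 = 20  −1 ⇒ G_1=19
G_1=19  [base 4] 4^2 + 3  →[4↦5]→  5^2 + 3 = 28  −1 ⇒ G_2=27
G_2=27  [base 5] 5^2 + 2  →[5↦6]→  6^2 + 2 = 38  −1 ⇒ G_3=37

27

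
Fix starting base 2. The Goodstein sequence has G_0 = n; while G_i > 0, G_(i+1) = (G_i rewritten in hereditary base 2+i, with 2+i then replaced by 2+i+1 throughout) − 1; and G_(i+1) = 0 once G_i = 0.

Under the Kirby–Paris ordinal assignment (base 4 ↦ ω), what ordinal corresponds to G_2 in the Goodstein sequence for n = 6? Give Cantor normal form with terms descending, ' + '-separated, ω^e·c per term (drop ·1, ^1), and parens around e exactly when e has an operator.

(0) 6|_2 = 2^2 + 2 ↦ 3^3 + 3|_3 = 30 ⇒ 29
(1) 29|_3 = 3^3 + 2 ↦ 4^4 + 2|_4 = 258 ⇒ 257
(2) 257|_4 = 4^4 + 1 ↦ 5^5 + 1|_5 = 3126 ⇒ 3125

ω^ω + 1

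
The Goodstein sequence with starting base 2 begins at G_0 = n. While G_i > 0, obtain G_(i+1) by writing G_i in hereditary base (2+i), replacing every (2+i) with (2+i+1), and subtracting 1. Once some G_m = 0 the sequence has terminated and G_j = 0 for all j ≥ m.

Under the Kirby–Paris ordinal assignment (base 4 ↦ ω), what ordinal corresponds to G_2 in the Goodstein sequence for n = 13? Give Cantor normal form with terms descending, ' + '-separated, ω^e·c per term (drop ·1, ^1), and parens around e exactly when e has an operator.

ω^(ω + 1) + ω^3·3 + ω^2·3 + ω·3 + 3

(0) 13|_2 = 2^(2 + 1) + 2^2 + 1 ↦ 3^(3 + 1) + 3^3 + 1|_3 = 109 ⇒ 108
(1) 108|_3 = 3^(3 + 1) + 3^3 ↦ 4^(4 + 1) + 4^4|_4 = 1280 ⇒ 1279
(2) 1279|_4 = 4^(4 + 1) + 3·4^3 + 3·4^2 + 3·4 + 3 ↦ 5^(5 + 1) + 3·5^3 + 3·5^2 + 3·5 + 3|_5 = 16093 ⇒ 16092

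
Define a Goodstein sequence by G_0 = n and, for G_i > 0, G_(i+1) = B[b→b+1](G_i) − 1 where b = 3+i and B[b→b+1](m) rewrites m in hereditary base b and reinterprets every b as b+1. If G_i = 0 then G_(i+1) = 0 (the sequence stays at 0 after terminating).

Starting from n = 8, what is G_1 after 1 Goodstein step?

9

i=0: 8 = 2·3 + 2 (b=3); 3→4: 2·4 + 2 = 10; 10−1 = 9
i=1: 9 = 2·4 + 1 (b=4); 4→5: 2·5 + 1 = 11; 11−1 = 10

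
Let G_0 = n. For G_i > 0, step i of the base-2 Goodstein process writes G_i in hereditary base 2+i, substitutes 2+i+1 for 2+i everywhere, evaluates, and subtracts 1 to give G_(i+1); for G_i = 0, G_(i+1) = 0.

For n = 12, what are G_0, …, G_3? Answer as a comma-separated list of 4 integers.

12 —HB2→ 2^(2 + 1) + 2^2 —bump→ 3^(3 + 1) + 3^3 = 108 —(−1)→ 107
107 —HB3→ 3^(3 + 1) + 2·3^2 + 2·3 + 2 —bump→ 4^(4 + 1) + 2·4^2 + 2·4 + 2 = 1066 —(−1)→ 1065
1065 —HB4→ 4^(4 + 1) + 2·4^2 + 2·4 + 1 —bump→ 5^(5 + 1) + 2·5^2 + 2·5 + 1 = 15686 —(−1)→ 15685

12, 107, 1065, 15685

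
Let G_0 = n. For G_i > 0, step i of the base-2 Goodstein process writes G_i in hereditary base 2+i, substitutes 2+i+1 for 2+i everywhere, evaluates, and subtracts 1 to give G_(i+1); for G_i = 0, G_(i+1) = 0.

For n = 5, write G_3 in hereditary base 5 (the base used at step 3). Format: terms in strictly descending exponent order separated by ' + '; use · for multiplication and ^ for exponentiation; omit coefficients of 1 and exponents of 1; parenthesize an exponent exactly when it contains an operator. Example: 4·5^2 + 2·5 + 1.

G_0 = 5. HB_2(5) = 2^2 + 1. Bump = 28. G_1 = 27.
G_1 = 27. HB_3(27) = 3^3. Bump = 256. G_2 = 255.
G_2 = 255. HB_4(255) = 3·4^3 + 3·4^2 + 3·4 + 3. Bump = 468. G_3 = 467.
G_3 = 467. HB_5(467) = 3·5^3 + 3·5^2 + 3·5 + 2. Bump = 776. G_4 = 775.

3·5^3 + 3·5^2 + 3·5 + 2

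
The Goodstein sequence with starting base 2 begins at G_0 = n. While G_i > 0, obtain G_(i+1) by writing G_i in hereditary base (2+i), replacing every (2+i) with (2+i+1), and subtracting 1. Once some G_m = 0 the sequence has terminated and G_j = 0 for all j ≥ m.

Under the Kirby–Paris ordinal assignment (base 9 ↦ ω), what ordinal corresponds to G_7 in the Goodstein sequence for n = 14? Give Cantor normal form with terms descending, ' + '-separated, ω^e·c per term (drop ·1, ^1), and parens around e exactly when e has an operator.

step 0: 14 = 2^(2 + 1) + 2^2 + 2; sub 3 for 2: 3^(3 + 1) + 3^3 + 3; = 111; G_1 = 111−1 = 110
step 1: 110 = 3^(3 + 1) + 3^3 + 2; sub 4 for 3: 4^(4 + 1) + 4^4 + 2; = 1282; G_2 = 1282−1 = 1281
step 2: 1281 = 4^(4 + 1) + 4^4 + 1; sub 5 for 4: 5^(5 + 1) + 5^5 + 1; = 18751; G_3 = 18751−1 = 18750
step 3: 18750 = 5^(5 + 1) + 5^5; sub 6 for 5: 6^(6 + 1) + 6^6; = 326592; G_4 = 326592−1 = 326591
step 4: 326591 = 6^(6 + 1) + 5·6^5 + 5·6^4 + 5·6^3 + 5·6^2 + 5·6 + 5; sub 7 for 6: 7^(7 + 1) + 5·7^5 + 5·7^4 + 5·7^3 + 5·7^2 + 5·7 + 5; = 5862841; G_5 = 5862841−1 = 5862840
step 5: 5862840 = 7^(7 + 1) + 5·7^5 + 5·7^4 + 5·7^3 + 5·7^2 + 5·7 + 4; sub 8 for 7: 8^(8 + 1) + 5·8^5 + 5·8^4 + 5·8^3 + 5·8^2 + 5·8 + 4; = 134404972; G_6 = 134404972−1 = 134404971
step 6: 134404971 = 8^(8 + 1) + 5·8^5 + 5·8^4 + 5·8^3 + 5·8^2 + 5·8 + 3; sub 9 for 8: 9^(9 + 1) + 5·9^5 + 5·9^4 + 5·9^3 + 5·9^2 + 5·9 + 3; = 3487116549; G_7 = 3487116549−1 = 3487116548
step 7: 3487116548 = 9^(9 + 1) + 5·9^5 + 5·9^4 + 5·9^3 + 5·9^2 + 5·9 + 2; sub 10 for 9: 10^(10 + 1) + 5·10^5 + 5·10^4 + 5·10^3 + 5·10^2 + 5·10 + 2; = 100000555552; G_8 = 100000555552−1 = 100000555551

ω^(ω + 1) + ω^5·5 + ω^4·5 + ω^3·5 + ω^2·5 + ω·5 + 2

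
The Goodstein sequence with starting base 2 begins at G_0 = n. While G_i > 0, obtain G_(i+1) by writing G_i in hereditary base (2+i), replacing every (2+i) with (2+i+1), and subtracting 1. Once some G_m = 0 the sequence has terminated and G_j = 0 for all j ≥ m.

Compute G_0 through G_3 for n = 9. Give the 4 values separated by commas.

i=0: 9 = 2^(2 + 1) + 1 (b=2); 2→3: 3^(3 + 1) + 1 = 82; 82−1 = 81
i=1: 81 = 3^(3 + 1) (b=3); 3→4: 4^(4 + 1) = 1024; 1024−1 = 1023
i=2: 1023 = 3·4^4 + 3·4^3 + 3·4^2 + 3·4 + 3 (b=4); 4→5: 3·5^5 + 3·5^3 + 3·5^2 + 3·5 + 3 = 9843; 9843−1 = 9842

9, 81, 1023, 9842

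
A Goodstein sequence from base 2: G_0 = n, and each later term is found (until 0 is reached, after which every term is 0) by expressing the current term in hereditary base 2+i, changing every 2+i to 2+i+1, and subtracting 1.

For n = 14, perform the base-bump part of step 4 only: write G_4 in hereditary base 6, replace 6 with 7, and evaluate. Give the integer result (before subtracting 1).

5862841

14 —HB2→ 2^(2 + 1) + 2^2 + 2 —bump→ 3^(3 + 1) + 3^3 + 3 = 111 —(−1)→ 110
110 —HB3→ 3^(3 + 1) + 3^3 + 2 —bump→ 4^(4 + 1) + 4^4 + 2 = 1282 —(−1)→ 1281
1281 —HB4→ 4^(4 + 1) + 4^4 + 1 —bump→ 5^(5 + 1) + 5^5 + 1 = 18751 —(−1)→ 18750
18750 —HB5→ 5^(5 + 1) + 5^5 —bump→ 6^(6 + 1) + 6^6 = 326592 —(−1)→ 326591
326591 —HB6→ 6^(6 + 1) + 5·6^5 + 5·6^4 + 5·6^3 + 5·6^2 + 5·6 + 5 —bump→ 7^(7 + 1) + 5·7^5 + 5·7^4 + 5·7^3 + 5·7^2 + 5·7 + 5 = 5862841 —(−1)→ 5862840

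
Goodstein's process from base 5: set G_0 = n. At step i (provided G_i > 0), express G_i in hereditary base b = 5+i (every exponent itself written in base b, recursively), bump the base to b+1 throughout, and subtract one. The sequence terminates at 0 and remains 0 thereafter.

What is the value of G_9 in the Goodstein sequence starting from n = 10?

9

10 —HB5→ 2·5 —bump→ 2·6 = 12 —(−1)→ 11
11 —HB6→ 6 + 5 —bump→ 7 + 5 = 12 —(−1)→ 11
11 —HB7→ 7 + 4 —bump→ 8 + 4 = 12 —(−1)→ 11
11 —HB8→ 8 + 3 —bump→ 9 + 3 = 12 —(−1)→ 11
11 —HB9→ 9 + 2 —bump→ 10 + 2 = 12 —(−1)→ 11
11 —HB10→ 10 + 1 —bump→ 11 + 1 = 12 —(−1)→ 11
11 —HB11→ 11 —bump→ 12 = 12 —(−1)→ 11
11 —HB12→ 11 —bump→ 11 = 11 —(−1)→ 10
10 —HB13→ 10 —bump→ 10 = 10 —(−1)→ 9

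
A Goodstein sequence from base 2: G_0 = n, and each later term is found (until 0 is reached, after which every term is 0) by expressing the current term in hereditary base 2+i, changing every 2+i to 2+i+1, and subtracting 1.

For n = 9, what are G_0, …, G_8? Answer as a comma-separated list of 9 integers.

9, 81, 1023, 9842, 140743, 2471826, 50333399, 1162263921, 30000003325

G_0 = 9. HB_2(9) = 2^(2 + 1) + 1. Bump = 82. G_1 = 81.
G_1 = 81. HB_3(81) = 3^(3 + 1). Bump = 1024. G_2 = 1023.
G_2 = 1023. HB_4(1023) = 3·4^4 + 3·4^3 + 3·4^2 + 3·4 + 3. Bump = 9843. G_3 = 9842.
G_3 = 9842. HB_5(9842) = 3·5^5 + 3·5^3 + 3·5^2 + 3·5 + 2. Bump = 140744. G_4 = 140743.
G_4 = 140743. HB_6(140743) = 3·6^6 + 3·6^3 + 3·6^2 + 3·6 + 1. Bump = 2471827. G_5 = 2471826.
G_5 = 2471826. HB_7(2471826) = 3·7^7 + 3·7^3 + 3·7^2 + 3·7. Bump = 50333400. G_6 = 50333399.
G_6 = 50333399. HB_8(50333399) = 3·8^8 + 3·8^3 + 3·8^2 + 2·8 + 7. Bump = 1162263922. G_7 = 1162263921.
G_7 = 1162263921. HB_9(1162263921) = 3·9^9 + 3·9^3 + 3·9^2 + 2·9 + 6. Bump = 30000003326. G_8 = 30000003325.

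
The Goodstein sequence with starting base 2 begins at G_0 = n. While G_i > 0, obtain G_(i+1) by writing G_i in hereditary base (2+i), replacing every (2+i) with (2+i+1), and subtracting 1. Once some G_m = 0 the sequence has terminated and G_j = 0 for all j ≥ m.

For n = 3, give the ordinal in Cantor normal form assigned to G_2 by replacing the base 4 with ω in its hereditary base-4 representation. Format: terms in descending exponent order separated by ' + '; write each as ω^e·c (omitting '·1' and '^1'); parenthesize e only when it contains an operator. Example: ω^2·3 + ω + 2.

3

G_0=3  [base 2] 2 + 1  →[2↦3]→  3 + 1 = 4  −1 ⇒ G_1=3
G_1=3  [base 3] 3  →[3↦4]→  4 = 4  −1 ⇒ G_2=3
G_2=3  [base 4] 3  →[4↦5]→  3 = 3  −1 ⇒ G_3=2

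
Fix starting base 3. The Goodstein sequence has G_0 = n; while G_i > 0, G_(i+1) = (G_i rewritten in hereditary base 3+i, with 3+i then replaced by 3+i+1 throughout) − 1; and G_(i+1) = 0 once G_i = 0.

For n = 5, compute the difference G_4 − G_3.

(0) 5|_3 = 3 + 2 ↦ 4 + 2|_4 = 6 ⇒ 5
(1) 5|_4 = 4 + 1 ↦ 5 + 1|_5 = 6 ⇒ 5
(2) 5|_5 = 5 ↦ 6|_6 = 6 ⇒ 5
(3) 5|_6 = 5 ↦ 5|_7 = 5 ⇒ 4

-1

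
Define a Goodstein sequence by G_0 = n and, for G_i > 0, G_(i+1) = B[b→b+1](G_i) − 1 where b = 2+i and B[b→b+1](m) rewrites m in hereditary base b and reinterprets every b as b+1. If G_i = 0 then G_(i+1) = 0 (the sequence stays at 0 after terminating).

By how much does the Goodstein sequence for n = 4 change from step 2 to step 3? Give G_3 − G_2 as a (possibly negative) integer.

19

(0) 4|_2 = 2^2 ↦ 3^3|_3 = 27 ⇒ 26
(1) 26|_3 = 2·3^2 + 2·3 + 2 ↦ 2·4^2 + 2·4 + 2|_4 = 42 ⇒ 41
(2) 41|_4 = 2·4^2 + 2·4 + 1 ↦ 2·5^2 + 2·5 + 1|_5 = 61 ⇒ 60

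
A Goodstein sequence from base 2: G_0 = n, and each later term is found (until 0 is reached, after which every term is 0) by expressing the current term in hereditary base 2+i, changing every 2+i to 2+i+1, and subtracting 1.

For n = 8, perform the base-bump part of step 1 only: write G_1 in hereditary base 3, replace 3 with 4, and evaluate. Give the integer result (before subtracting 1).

554

(0) 8|_2 = 2^(2 + 1) ↦ 3^(3 + 1)|_3 = 81 ⇒ 80
(1) 80|_3 = 2·3^3 + 2·3^2 + 2·3 + 2 ↦ 2·4^4 + 2·4^2 + 2·4 + 2|_4 = 554 ⇒ 553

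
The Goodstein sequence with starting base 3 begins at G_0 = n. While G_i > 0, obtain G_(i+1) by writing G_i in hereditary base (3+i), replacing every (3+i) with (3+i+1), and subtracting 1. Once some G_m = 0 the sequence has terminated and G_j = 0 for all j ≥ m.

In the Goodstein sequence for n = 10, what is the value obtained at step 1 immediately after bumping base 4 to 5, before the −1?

25

[0] 10 ≡ 3^2 + 1 (base 3). Lift 4: 17. −1: 16.
[1] 16 ≡ 4^2 (base 4). Lift 5: 25. −1: 24.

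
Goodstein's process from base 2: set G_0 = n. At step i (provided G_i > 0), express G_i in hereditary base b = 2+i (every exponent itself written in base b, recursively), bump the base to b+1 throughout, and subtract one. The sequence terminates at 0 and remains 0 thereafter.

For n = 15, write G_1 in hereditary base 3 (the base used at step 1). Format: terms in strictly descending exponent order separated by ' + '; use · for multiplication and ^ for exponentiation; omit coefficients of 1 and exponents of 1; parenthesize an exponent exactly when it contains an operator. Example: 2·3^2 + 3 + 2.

G_0 = 15. HB_2(15) = 2^(2 + 1) + 2^2 + 2 + 1. Bump = 112. G_1 = 111.
G_1 = 111. HB_3(111) = 3^(3 + 1) + 3^3 + 3. Bump = 1284. G_2 = 1283.

3^(3 + 1) + 3^3 + 3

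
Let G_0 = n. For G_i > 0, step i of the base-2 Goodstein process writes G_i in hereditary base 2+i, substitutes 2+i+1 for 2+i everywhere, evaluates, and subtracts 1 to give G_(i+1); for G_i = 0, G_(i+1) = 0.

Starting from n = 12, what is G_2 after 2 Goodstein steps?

G_0=12  [base 2] 2^(2 + 1) + 2^2  →[2↦3]→  3^(3 + 1) + 3^3 = 108  −1 ⇒ G_1=107
G_1=107  [base 3] 3^(3 + 1) + 2·3^2 + 2·3 + 2  →[3↦4]→  4^(4 + 1) + 2·4^2 + 2·4 + 2 = 1066  −1 ⇒ G_2=1065
G_2=1065  [base 4] 4^(4 + 1) + 2·4^2 + 2·4 + 1  →[4↦5]→  5^(5 + 1) + 2·5^2 + 2·5 + 1 = 15686  −1 ⇒ G_3=15685

1065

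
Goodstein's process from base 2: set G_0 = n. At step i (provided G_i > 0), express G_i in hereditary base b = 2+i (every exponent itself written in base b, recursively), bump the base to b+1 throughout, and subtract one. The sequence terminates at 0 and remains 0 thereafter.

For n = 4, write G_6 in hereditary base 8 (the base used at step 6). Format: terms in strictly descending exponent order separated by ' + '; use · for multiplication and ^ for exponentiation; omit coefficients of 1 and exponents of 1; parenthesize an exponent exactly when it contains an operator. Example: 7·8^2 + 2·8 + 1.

(0) 4|_2 = 2^2 ↦ 3^3|_3 = 27 ⇒ 26
(1) 26|_3 = 2·3^2 + 2·3 + 2 ↦ 2·4^2 + 2·4 + 2|_4 = 42 ⇒ 41
(2) 41|_4 = 2·4^2 + 2·4 + 1 ↦ 2·5^2 + 2·5 + 1|_5 = 61 ⇒ 60
(3) 60|_5 = 2·5^2 + 2·5 ↦ 2·6^2 + 2·6|_6 = 84 ⇒ 83
(4) 83|_6 = 2·6^2 + 6 + 5 ↦ 2·7^2 + 7 + 5|_7 = 110 ⇒ 109
(5) 109|_7 = 2·7^2 + 7 + 4 ↦ 2·8^2 + 8 + 4|_8 = 140 ⇒ 139

2·8^2 + 8 + 3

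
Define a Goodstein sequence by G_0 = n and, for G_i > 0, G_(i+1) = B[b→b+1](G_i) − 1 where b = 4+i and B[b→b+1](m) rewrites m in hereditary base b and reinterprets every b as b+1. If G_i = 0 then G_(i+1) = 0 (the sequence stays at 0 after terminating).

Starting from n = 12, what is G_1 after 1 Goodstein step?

14

12 —HB4→ 3·4 —bump→ 3·5 = 15 —(−1)→ 14
14 —HB5→ 2·5 + 4 —bump→ 2·6 + 4 = 16 —(−1)→ 15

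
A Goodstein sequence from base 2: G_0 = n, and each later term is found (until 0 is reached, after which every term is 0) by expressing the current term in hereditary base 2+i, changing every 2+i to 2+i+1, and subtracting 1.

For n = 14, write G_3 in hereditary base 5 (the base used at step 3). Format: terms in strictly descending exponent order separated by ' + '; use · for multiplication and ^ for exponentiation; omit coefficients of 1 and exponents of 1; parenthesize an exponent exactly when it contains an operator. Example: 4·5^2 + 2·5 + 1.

[0] 14 ≡ 2^(2 + 1) + 2^2 + 2 (base 2). Lift 3: 111. −1: 110.
[1] 110 ≡ 3^(3 + 1) + 3^3 + 2 (base 3). Lift 4: 1282. −1: 1281.
[2] 1281 ≡ 4^(4 + 1) + 4^4 + 1 (base 4). Lift 5: 18751. −1: 18750.

5^(5 + 1) + 5^5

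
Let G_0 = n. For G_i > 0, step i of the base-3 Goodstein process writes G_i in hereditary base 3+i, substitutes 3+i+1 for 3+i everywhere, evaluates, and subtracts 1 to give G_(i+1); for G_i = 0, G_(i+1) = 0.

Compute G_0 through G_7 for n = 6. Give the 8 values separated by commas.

6, 7, 7, 7, 7, 7, 6, 5

[0] 6 ≡ 2·3 (base 3). Lift 4: 8. −1: 7.
[1] 7 ≡ 4 + 3 (base 4). Lift 5: 8. −1: 7.
[2] 7 ≡ 5 + 2 (base 5). Lift 6: 8. −1: 7.
[3] 7 ≡ 6 + 1 (base 6). Lift 7: 8. −1: 7.
[4] 7 ≡ 7 (base 7). Lift 8: 8. −1: 7.
[5] 7 ≡ 7 (base 8). Lift 9: 7. −1: 6.
[6] 6 ≡ 6 (base 9). Lift 10: 6. −1: 5.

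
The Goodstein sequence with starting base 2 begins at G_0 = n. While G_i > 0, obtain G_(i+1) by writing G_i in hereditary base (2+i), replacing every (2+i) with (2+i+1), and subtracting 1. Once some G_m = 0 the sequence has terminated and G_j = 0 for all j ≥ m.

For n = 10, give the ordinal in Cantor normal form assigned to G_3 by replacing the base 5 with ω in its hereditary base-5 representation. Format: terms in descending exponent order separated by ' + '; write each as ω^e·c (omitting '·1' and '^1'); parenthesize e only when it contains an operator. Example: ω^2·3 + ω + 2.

ω^(ω + 1)

(0) 10|_2 = 2^(2 + 1) + 2 ↦ 3^(3 + 1) + 3|_3 = 84 ⇒ 83
(1) 83|_3 = 3^(3 + 1) + 2 ↦ 4^(4 + 1) + 2|_4 = 1026 ⇒ 1025
(2) 1025|_4 = 4^(4 + 1) + 1 ↦ 5^(5 + 1) + 1|_5 = 15626 ⇒ 15625
(3) 15625|_5 = 5^(5 + 1) ↦ 6^(6 + 1)|_6 = 279936 ⇒ 279935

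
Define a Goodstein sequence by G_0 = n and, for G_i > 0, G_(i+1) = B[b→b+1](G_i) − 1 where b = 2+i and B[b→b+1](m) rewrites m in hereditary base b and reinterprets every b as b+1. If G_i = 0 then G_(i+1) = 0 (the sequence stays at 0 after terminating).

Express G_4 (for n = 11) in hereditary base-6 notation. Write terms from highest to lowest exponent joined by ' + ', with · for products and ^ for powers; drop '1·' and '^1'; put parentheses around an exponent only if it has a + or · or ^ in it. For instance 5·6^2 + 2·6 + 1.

6^(6 + 1) + 1

base 2: 11 = 2^(2 + 1) + 2 + 1; at 3: 3^(3 + 1) + 3 + 1 = 85; next = 84
base 3: 84 = 3^(3 + 1) + 3; at 4: 4^(4 + 1) + 4 = 1028; next = 1027
base 4: 1027 = 4^(4 + 1) + 3; at 5: 5^(5 + 1) + 3 = 15628; next = 15627
base 5: 15627 = 5^(5 + 1) + 2; at 6: 6^(6 + 1) + 2 = 279938; next = 279937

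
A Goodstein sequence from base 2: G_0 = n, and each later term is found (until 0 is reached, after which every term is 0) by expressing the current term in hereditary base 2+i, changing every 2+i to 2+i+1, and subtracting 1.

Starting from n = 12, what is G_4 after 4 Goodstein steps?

280019

12 —HB2→ 2^(2 + 1) + 2^2 —bump→ 3^(3 + 1) + 3^3 = 108 —(−1)→ 107
107 —HB3→ 3^(3 + 1) + 2·3^2 + 2·3 + 2 —bump→ 4^(4 + 1) + 2·4^2 + 2·4 + 2 = 1066 —(−1)→ 1065
1065 —HB4→ 4^(4 + 1) + 2·4^2 + 2·4 + 1 —bump→ 5^(5 + 1) + 2·5^2 + 2·5 + 1 = 15686 —(−1)→ 15685
15685 —HB5→ 5^(5 + 1) + 2·5^2 + 2·5 —bump→ 6^(6 + 1) + 2·6^2 + 2·6 = 280020 —(−1)→ 280019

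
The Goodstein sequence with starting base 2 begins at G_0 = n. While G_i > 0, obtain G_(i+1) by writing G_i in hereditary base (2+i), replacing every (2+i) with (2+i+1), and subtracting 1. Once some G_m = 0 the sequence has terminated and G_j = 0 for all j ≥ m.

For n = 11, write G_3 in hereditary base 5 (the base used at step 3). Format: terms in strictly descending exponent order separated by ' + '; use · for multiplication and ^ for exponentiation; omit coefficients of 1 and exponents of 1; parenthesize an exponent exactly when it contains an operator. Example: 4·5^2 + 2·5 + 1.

step 0: 11 = 2^(2 + 1) + 2 + 1; sub 3 for 2: 3^(3 + 1) + 3 + 1; = 85; G_1 = 85−1 = 84
step 1: 84 = 3^(3 + 1) + 3; sub 4 for 3: 4^(4 + 1) + 4; = 1028; G_2 = 1028−1 = 1027
step 2: 1027 = 4^(4 + 1) + 3; sub 5 for 4: 5^(5 + 1) + 3; = 15628; G_3 = 15628−1 = 15627

5^(5 + 1) + 2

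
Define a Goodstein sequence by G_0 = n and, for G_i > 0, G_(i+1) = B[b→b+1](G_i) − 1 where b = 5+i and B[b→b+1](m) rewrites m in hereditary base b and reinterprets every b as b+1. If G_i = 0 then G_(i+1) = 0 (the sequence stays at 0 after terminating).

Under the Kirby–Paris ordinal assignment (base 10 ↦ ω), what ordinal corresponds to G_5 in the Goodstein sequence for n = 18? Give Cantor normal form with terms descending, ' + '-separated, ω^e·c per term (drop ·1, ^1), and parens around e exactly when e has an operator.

ω·2 + 7

G_0 = 18. HB_5(18) = 3·5 + 3. Bump = 21. G_1 = 20.
G_1 = 20. HB_6(20) = 3·6 + 2. Bump = 23. G_2 = 22.
G_2 = 22. HB_7(22) = 3·7 + 1. Bump = 25. G_3 = 24.
G_3 = 24. HB_8(24) = 3·8. Bump = 27. G_4 = 26.
G_4 = 26. HB_9(26) = 2·9 + 8. Bump = 28. G_5 = 27.
G_5 = 27. HB_10(27) = 2·10 + 7. Bump = 29. G_6 = 28.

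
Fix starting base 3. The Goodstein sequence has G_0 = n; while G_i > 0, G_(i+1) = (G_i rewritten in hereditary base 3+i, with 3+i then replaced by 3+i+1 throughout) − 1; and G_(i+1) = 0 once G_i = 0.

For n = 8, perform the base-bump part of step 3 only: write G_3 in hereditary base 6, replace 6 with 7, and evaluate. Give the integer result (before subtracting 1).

12

i=0: 8 = 2·3 + 2 (b=3); 3→4: 2·4 + 2 = 10; 10−1 = 9
i=1: 9 = 2·4 + 1 (b=4); 4→5: 2·5 + 1 = 11; 11−1 = 10
i=2: 10 = 2·5 (b=5); 5→6: 2·6 = 12; 12−1 = 11
i=3: 11 = 6 + 5 (b=6); 6→7: 7 + 5 = 12; 12−1 = 11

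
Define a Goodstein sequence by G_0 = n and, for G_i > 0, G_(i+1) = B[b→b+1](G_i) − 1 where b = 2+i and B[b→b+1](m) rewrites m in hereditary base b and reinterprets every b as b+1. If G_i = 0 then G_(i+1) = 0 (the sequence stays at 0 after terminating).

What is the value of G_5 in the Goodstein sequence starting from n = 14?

base 2: 14 = 2^(2 + 1) + 2^2 + 2; at 3: 3^(3 + 1) + 3^3 + 3 = 111; next = 110
base 3: 110 = 3^(3 + 1) + 3^3 + 2; at 4: 4^(4 + 1) + 4^4 + 2 = 1282; next = 1281
base 4: 1281 = 4^(4 + 1) + 4^4 + 1; at 5: 5^(5 + 1) + 5^5 + 1 = 18751; next = 18750
base 5: 18750 = 5^(5 + 1) + 5^5; at 6: 6^(6 + 1) + 6^6 = 326592; next = 326591
base 6: 326591 = 6^(6 + 1) + 5·6^5 + 5·6^4 + 5·6^3 + 5·6^2 + 5·6 + 5; at 7: 7^(7 + 1) + 5·7^5 + 5·7^4 + 5·7^3 + 5·7^2 + 5·7 + 5 = 5862841; next = 5862840
base 7: 5862840 = 7^(7 + 1) + 5·7^5 + 5·7^4 + 5·7^3 + 5·7^2 + 5·7 + 4; at 8: 8^(8 + 1) + 5·8^5 + 5·8^4 + 5·8^3 + 5·8^2 + 5·8 + 4 = 134404972; next = 134404971

5862840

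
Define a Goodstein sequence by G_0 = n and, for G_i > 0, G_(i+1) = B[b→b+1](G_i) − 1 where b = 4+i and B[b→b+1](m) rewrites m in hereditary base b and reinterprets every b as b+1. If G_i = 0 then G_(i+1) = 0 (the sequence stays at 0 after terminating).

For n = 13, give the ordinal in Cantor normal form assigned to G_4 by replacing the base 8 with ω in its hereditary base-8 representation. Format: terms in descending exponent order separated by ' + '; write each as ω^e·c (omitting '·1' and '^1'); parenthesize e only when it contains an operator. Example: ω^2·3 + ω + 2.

i=0: 13 = 3·4 + 1 (b=4); 4→5: 3·5 + 1 = 16; 16−1 = 15
i=1: 15 = 3·5 (b=5); 5→6: 3·6 = 18; 18−1 = 17
i=2: 17 = 2·6 + 5 (b=6); 6→7: 2·7 + 5 = 19; 19−1 = 18
i=3: 18 = 2·7 + 4 (b=7); 7→8: 2·8 + 4 = 20; 20−1 = 19
i=4: 19 = 2·8 + 3 (b=8); 8→9: 2·9 + 3 = 21; 21−1 = 20

ω·2 + 3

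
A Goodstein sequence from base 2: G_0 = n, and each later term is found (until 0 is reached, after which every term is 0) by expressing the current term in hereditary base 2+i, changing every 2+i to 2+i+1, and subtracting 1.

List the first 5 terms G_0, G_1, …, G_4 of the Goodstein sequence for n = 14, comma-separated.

14, 110, 1281, 18750, 326591

i=0: 14 = 2^(2 + 1) + 2^2 + 2 (b=2); 2→3: 3^(3 + 1) + 3^3 + 3 = 111; 111−1 = 110
i=1: 110 = 3^(3 + 1) + 3^3 + 2 (b=3); 3→4: 4^(4 + 1) + 4^4 + 2 = 1282; 1282−1 = 1281
i=2: 1281 = 4^(4 + 1) + 4^4 + 1 (b=4); 4→5: 5^(5 + 1) + 5^5 + 1 = 18751; 18751−1 = 18750
i=3: 18750 = 5^(5 + 1) + 5^5 (b=5); 5→6: 6^(6 + 1) + 6^6 = 326592; 326592−1 = 326591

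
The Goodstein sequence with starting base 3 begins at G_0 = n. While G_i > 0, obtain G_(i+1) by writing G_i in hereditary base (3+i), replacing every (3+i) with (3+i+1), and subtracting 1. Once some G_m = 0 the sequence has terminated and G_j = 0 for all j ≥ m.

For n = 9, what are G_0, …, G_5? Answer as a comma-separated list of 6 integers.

G_0 = 9. HB_3(9) = 3^2. Bump = 16. G_1 = 15.
G_1 = 15. HB_4(15) = 3·4 + 3. Bump = 18. G_2 = 17.
G_2 = 17. HB_5(17) = 3·5 + 2. Bump = 20. G_3 = 19.
G_3 = 19. HB_6(19) = 3·6 + 1. Bump = 22. G_4 = 21.
G_4 = 21. HB_7(21) = 3·7. Bump = 24. G_5 = 23.

9, 15, 17, 19, 21, 23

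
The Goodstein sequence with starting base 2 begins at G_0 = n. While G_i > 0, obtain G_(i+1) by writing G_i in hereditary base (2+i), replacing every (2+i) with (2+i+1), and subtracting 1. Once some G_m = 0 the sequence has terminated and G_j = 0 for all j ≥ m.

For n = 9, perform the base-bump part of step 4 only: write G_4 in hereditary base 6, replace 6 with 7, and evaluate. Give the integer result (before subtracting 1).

9 —HB2→ 2^(2 + 1) + 1 —bump→ 3^(3 + 1) + 1 = 82 —(−1)→ 81
81 —HB3→ 3^(3 + 1) —bump→ 4^(4 + 1) = 1024 —(−1)→ 1023
1023 —HB4→ 3·4^4 + 3·4^3 + 3·4^2 + 3·4 + 3 —bump→ 3·5^5 + 3·5^3 + 3·5^2 + 3·5 + 3 = 9843 —(−1)→ 9842
9842 —HB5→ 3·5^5 + 3·5^3 + 3·5^2 + 3·5 + 2 —bump→ 3·6^6 + 3·6^3 + 3·6^2 + 3·6 + 2 = 140744 —(−1)→ 140743
140743 —HB6→ 3·6^6 + 3·6^3 + 3·6^2 + 3·6 + 1 —bump→ 3·7^7 + 3·7^3 + 3·7^2 + 3·7 + 1 = 2471827 —(−1)→ 2471826

2471827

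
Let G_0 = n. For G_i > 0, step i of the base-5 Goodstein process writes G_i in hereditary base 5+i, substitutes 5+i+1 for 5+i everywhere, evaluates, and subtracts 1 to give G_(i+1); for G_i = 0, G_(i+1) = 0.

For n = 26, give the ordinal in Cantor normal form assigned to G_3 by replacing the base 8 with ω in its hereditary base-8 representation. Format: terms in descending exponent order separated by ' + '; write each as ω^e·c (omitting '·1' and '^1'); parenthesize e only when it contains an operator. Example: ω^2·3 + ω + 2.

(0) 26|_5 = 5^2 + 1 ↦ 6^2 + 1|_6 = 37 ⇒ 36
(1) 36|_6 = 6^2 ↦ 7^2|_7 = 49 ⇒ 48
(2) 48|_7 = 6·7 + 6 ↦ 6·8 + 6|_8 = 54 ⇒ 53

ω·6 + 5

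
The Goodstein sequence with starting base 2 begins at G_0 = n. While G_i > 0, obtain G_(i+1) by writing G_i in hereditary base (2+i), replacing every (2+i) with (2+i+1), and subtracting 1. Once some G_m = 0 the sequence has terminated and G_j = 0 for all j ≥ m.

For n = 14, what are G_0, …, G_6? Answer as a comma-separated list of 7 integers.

14, 110, 1281, 18750, 326591, 5862840, 134404971

G_0=14  [base 2] 2^(2 + 1) + 2^2 + 2  →[2↦3]→  3^(3 + 1) + 3^3 + 3 = 111  −1 ⇒ G_1=110
G_1=110  [base 3] 3^(3 + 1) + 3^3 + 2  →[3↦4]→  4^(4 + 1) + 4^4 + 2 = 1282  −1 ⇒ G_2=1281
G_2=1281  [base 4] 4^(4 + 1) + 4^4 + 1  →[4↦5]→  5^(5 + 1) + 5^5 + 1 = 18751  −1 ⇒ G_3=18750
G_3=18750  [base 5] 5^(5 + 1) + 5^5  →[5↦6]→  6^(6 + 1) + 6^6 = 326592  −1 ⇒ G_4=326591
G_4=326591  [base 6] 6^(6 + 1) + 5·6^5 + 5·6^4 + 5·6^3 + 5·6^2 + 5·6 + 5  →[6↦7]→  7^(7 + 1) + 5·7^5 + 5·7^4 + 5·7^3 + 5·7^2 + 5·7 + 5 = 5862841  −1 ⇒ G_5=5862840
G_5=5862840  [base 7] 7^(7 + 1) + 5·7^5 + 5·7^4 + 5·7^3 + 5·7^2 + 5·7 + 4  →[7↦8]→  8^(8 + 1) + 5·8^5 + 5·8^4 + 5·8^3 + 5·8^2 + 5·8 + 4 = 134404972  −1 ⇒ G_6=134404971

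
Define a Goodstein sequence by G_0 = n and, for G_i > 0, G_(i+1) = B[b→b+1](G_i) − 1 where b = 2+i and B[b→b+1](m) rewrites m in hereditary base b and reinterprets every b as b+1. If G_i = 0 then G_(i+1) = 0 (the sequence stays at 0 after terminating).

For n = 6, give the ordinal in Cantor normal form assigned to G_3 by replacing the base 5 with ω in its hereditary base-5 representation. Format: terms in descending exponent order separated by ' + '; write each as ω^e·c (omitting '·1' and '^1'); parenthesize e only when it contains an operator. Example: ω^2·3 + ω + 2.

ω^ω

base 2: 6 = 2^2 + 2; at 3: 3^3 + 3 = 30; next = 29
base 3: 29 = 3^3 + 2; at 4: 4^4 + 2 = 258; next = 257
base 4: 257 = 4^4 + 1; at 5: 5^5 + 1 = 3126; next = 3125
base 5: 3125 = 5^5; at 6: 6^6 = 46656; next = 46655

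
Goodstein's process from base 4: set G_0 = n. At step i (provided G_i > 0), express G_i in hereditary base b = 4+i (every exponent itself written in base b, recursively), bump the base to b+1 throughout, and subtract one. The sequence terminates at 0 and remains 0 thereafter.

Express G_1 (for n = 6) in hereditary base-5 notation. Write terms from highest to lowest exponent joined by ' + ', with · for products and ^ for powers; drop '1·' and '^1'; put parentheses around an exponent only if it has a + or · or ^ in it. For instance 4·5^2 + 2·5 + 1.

G_0=6  [base 4] 4 + 2  →[4↦5]→  5 + 2 = 7  −1 ⇒ G_1=6
G_1=6  [base 5] 5 + 1  →[5↦6]→  6 + 1 = 7  −1 ⇒ G_2=6

5 + 1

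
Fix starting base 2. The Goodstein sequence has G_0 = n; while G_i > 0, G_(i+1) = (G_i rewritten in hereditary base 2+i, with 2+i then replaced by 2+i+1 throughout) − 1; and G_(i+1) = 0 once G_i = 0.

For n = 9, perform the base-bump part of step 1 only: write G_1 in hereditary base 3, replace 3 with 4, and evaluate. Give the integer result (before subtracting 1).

1024

G_0 = 9. HB_2(9) = 2^(2 + 1) + 1. Bump = 82. G_1 = 81.
G_1 = 81. HB_3(81) = 3^(3 + 1). Bump = 1024. G_2 = 1023.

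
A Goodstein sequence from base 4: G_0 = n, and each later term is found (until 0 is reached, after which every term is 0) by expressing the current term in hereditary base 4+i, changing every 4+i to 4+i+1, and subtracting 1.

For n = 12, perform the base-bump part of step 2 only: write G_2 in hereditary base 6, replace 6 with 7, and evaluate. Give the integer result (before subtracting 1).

[0] 12 ≡ 3·4 (base 4). Lift 5: 15. −1: 14.
[1] 14 ≡ 2·5 + 4 (base 5). Lift 6: 16. −1: 15.
[2] 15 ≡ 2·6 + 3 (base 6). Lift 7: 17. −1: 16.

17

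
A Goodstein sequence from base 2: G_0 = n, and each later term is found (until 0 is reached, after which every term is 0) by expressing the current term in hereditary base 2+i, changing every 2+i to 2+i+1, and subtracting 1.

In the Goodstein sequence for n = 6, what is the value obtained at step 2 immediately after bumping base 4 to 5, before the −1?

step 0: 6 = 2^2 + 2; sub 3 for 2: 3^3 + 3; = 30; G_1 = 30−1 = 29
step 1: 29 = 3^3 + 2; sub 4 for 3: 4^4 + 2; = 258; G_2 = 258−1 = 257

3126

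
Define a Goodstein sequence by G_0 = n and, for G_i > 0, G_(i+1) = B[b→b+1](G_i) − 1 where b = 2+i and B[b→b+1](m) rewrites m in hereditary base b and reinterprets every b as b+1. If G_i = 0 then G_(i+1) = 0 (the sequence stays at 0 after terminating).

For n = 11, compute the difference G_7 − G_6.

base 2: 11 = 2^(2 + 1) + 2 + 1; at 3: 3^(3 + 1) + 3 + 1 = 85; next = 84
base 3: 84 = 3^(3 + 1) + 3; at 4: 4^(4 + 1) + 4 = 1028; next = 1027
base 4: 1027 = 4^(4 + 1) + 3; at 5: 5^(5 + 1) + 3 = 15628; next = 15627
base 5: 15627 = 5^(5 + 1) + 2; at 6: 6^(6 + 1) + 2 = 279938; next = 279937
base 6: 279937 = 6^(6 + 1) + 1; at 7: 7^(7 + 1) + 1 = 5764802; next = 5764801
base 7: 5764801 = 7^(7 + 1); at 8: 8^(8 + 1) = 134217728; next = 134217727
base 8: 134217727 = 7·8^8 + 7·8^7 + 7·8^6 + 7·8^5 + 7·8^4 + 7·8^3 + 7·8^2 + 7·8 + 7; at 9: 7·9^9 + 7·9^7 + 7·9^6 + 7·9^5 + 7·9^4 + 7·9^3 + 7·9^2 + 7·9 + 7 = 2749609303; next = 2749609302

2615391575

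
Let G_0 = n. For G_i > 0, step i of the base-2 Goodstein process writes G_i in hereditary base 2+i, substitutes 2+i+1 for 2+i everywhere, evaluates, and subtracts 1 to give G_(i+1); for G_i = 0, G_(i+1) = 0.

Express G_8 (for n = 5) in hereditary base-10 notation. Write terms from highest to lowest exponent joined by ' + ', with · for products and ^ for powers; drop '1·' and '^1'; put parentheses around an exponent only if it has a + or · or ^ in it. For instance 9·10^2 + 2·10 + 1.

3·10^3 + 3·10^2 + 2·10 + 5

i=0: 5 = 2^2 + 1 (b=2); 2→3: 3^3 + 1 = 28; 28−1 = 27
i=1: 27 = 3^3 (b=3); 3→4: 4^4 = 256; 256−1 = 255
i=2: 255 = 3·4^3 + 3·4^2 + 3·4 + 3 (b=4); 4→5: 3·5^3 + 3·5^2 + 3·5 + 3 = 468; 468−1 = 467
i=3: 467 = 3·5^3 + 3·5^2 + 3·5 + 2 (b=5); 5→6: 3·6^3 + 3·6^2 + 3·6 + 2 = 776; 776−1 = 775
i=4: 775 = 3·6^3 + 3·6^2 + 3·6 + 1 (b=6); 6→7: 3·7^3 + 3·7^2 + 3·7 + 1 = 1198; 1198−1 = 1197
i=5: 1197 = 3·7^3 + 3·7^2 + 3·7 (b=7); 7→8: 3·8^3 + 3·8^2 + 3·8 = 1752; 1752−1 = 1751
i=6: 1751 = 3·8^3 + 3·8^2 + 2·8 + 7 (b=8); 8→9: 3·9^3 + 3·9^2 + 2·9 + 7 = 2455; 2455−1 = 2454
i=7: 2454 = 3·9^3 + 3·9^2 + 2·9 + 6 (b=9); 9→10: 3·10^3 + 3·10^2 + 2·10 + 6 = 3326; 3326−1 = 3325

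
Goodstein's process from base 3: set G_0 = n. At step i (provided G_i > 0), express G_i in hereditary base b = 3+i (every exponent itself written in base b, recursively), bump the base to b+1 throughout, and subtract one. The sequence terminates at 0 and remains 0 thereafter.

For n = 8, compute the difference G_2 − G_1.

i=0: 8 = 2·3 + 2 (b=3); 3→4: 2·4 + 2 = 10; 10−1 = 9
i=1: 9 = 2·4 + 1 (b=4); 4→5: 2·5 + 1 = 11; 11−1 = 10

1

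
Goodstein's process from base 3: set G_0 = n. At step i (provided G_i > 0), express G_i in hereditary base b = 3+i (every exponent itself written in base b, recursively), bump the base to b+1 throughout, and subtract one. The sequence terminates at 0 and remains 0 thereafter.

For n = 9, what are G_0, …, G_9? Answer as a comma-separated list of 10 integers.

[0] 9 ≡ 3^2 (base 3). Lift 4: 16. −1: 15.
[1] 15 ≡ 3·4 + 3 (base 4). Lift 5: 18. −1: 17.
[2] 17 ≡ 3·5 + 2 (base 5). Lift 6: 20. −1: 19.
[3] 19 ≡ 3·6 + 1 (base 6). Lift 7: 22. −1: 21.
[4] 21 ≡ 3·7 (base 7). Lift 8: 24. −1: 23.
[5] 23 ≡ 2·8 + 7 (base 8). Lift 9: 25. −1: 24.
[6] 24 ≡ 2·9 + 6 (base 9). Lift 10: 26. −1: 25.
[7] 25 ≡ 2·10 + 5 (base 10). Lift 11: 27. −1: 26.
[8] 26 ≡ 2·11 + 4 (base 11). Lift 12: 28. −1: 27.

9, 15, 17, 19, 21, 23, 24, 25, 26, 27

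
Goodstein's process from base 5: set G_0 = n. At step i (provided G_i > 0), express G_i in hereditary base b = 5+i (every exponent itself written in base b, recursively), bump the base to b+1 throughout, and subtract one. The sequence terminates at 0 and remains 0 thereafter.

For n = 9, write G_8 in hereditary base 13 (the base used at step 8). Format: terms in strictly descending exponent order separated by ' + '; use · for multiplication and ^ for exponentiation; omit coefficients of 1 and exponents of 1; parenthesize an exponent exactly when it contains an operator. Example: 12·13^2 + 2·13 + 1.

G_0 = 9. HB_5(9) = 5 + 4. Bump = 10. G_1 = 9.
G_1 = 9. HB_6(9) = 6 + 3. Bump = 10. G_2 = 9.
G_2 = 9. HB_7(9) = 7 + 2. Bump = 10. G_3 = 9.
G_3 = 9. HB_8(9) = 8 + 1. Bump = 10. G_4 = 9.
G_4 = 9. HB_9(9) = 9. Bump = 10. G_5 = 9.
G_5 = 9. HB_10(9) = 9. Bump = 9. G_6 = 8.
G_6 = 8. HB_11(8) = 8. Bump = 8. G_7 = 7.
G_7 = 7. HB_12(7) = 7. Bump = 7. G_8 = 6.
G_8 = 6. HB_13(6) = 6. Bump = 6. G_9 = 5.

6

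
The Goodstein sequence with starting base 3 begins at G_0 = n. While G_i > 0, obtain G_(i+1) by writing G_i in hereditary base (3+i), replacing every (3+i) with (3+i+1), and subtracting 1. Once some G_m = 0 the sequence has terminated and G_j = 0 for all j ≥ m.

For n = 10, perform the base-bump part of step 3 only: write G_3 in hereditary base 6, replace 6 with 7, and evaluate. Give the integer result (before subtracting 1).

G_0=10  [base 3] 3^2 + 1  →[3↦4]→  4^2 + 1 = 17  −1 ⇒ G_1=16
G_1=16  [base 4] 4^2  →[4↦5]→  5^2 = 25  −1 ⇒ G_2=24
G_2=24  [base 5] 4·5 + 4  →[5↦6]→  4·6 + 4 = 28  −1 ⇒ G_3=27
G_3=27  [base 6] 4·6 + 3  →[6↦7]→  4·7 + 3 = 31  −1 ⇒ G_4=30

31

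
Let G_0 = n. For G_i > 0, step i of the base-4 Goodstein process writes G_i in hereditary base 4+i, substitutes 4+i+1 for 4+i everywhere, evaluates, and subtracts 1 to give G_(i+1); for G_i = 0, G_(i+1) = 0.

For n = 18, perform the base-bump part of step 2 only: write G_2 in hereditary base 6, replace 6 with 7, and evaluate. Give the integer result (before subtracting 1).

i=0: 18 = 4^2 + 2 (b=4); 4→5: 5^2 + 2 = 27; 27−1 = 26
i=1: 26 = 5^2 + 1 (b=5); 5→6: 6^2 + 1 = 37; 37−1 = 36
i=2: 36 = 6^2 (b=6); 6→7: 7^2 = 49; 49−1 = 48

49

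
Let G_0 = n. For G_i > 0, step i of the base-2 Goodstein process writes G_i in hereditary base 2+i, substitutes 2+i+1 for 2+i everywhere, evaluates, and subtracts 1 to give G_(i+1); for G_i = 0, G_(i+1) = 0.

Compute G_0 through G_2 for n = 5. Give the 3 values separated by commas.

G_0=5  [base 2] 2^2 + 1  →[2↦3]→  3^3 + 1 = 28  −1 ⇒ G_1=27
G_1=27  [base 3] 3^3  →[3↦4]→  4^4 = 256  −1 ⇒ G_2=255

5, 27, 255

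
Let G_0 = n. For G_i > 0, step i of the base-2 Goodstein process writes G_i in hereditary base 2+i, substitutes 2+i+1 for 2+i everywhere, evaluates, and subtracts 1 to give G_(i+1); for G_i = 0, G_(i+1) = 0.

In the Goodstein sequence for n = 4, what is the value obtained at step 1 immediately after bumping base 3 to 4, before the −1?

42

(0) 4|_2 = 2^2 ↦ 3^3|_3 = 27 ⇒ 26
(1) 26|_3 = 2·3^2 + 2·3 + 2 ↦ 2·4^2 + 2·4 + 2|_4 = 42 ⇒ 41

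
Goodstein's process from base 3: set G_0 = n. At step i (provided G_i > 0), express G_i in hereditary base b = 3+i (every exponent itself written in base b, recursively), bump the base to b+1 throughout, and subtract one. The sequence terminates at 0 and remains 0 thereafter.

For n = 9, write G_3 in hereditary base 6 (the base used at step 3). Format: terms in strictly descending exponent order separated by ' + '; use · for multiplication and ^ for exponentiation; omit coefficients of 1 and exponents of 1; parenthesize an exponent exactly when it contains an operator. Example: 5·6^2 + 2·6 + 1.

9 —HB3→ 3^2 —bump→ 4^2 = 16 —(−1)→ 15
15 —HB4→ 3·4 + 3 —bump→ 3·5 + 3 = 18 —(−1)→ 17
17 —HB5→ 3·5 + 2 —bump→ 3·6 + 2 = 20 —(−1)→ 19
19 —HB6→ 3·6 + 1 —bump→ 3·7 + 1 = 22 —(−1)→ 21

3·6 + 1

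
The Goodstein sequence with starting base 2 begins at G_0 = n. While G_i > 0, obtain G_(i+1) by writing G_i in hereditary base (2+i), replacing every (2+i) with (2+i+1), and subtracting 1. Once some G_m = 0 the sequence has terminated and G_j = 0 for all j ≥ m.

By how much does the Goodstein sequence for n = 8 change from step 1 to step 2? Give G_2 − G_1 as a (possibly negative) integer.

473

G_0 = 8. HB_2(8) = 2^(2 + 1). Bump = 81. G_1 = 80.
G_1 = 80. HB_3(80) = 2·3^3 + 2·3^2 + 2·3 + 2. Bump = 554. G_2 = 553.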